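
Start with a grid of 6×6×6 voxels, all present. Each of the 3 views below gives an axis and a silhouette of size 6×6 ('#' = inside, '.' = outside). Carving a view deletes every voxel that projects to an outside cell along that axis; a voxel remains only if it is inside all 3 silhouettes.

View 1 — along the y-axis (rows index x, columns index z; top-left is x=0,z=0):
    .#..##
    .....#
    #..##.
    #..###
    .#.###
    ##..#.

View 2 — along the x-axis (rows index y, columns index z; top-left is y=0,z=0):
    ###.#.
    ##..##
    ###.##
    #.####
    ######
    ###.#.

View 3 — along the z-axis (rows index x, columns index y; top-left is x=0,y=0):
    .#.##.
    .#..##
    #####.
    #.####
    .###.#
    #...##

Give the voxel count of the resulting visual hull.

57 voxels

initial block: 6^3 = 216
V1 y: intersect with XZ mask (18 set) -- 108 left
V2 x: intersect with YZ mask (28 set) -- 85 left
V3 z: intersect with XY mask (23 set) -- 57 left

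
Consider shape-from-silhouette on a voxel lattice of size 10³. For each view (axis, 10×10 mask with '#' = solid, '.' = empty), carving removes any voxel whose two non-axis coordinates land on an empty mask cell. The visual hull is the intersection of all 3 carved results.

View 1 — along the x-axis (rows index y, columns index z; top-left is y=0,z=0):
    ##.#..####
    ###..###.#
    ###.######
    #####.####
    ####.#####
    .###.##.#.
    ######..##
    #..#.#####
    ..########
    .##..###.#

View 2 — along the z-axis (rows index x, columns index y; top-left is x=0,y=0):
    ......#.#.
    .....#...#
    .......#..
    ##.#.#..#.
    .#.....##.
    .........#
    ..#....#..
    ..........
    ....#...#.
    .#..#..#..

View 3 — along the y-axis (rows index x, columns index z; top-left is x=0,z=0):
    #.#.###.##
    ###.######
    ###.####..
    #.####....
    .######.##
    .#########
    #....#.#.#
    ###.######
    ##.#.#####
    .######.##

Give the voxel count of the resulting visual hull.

initial block: 10^3 = 1000
V1 x: intersect with YZ mask (76 set) -- 760 left
V2 z: intersect with XY mask (21 set) -- 156 left
V3 y: intersect with XZ mask (74 set) -- 105 left

105 voxels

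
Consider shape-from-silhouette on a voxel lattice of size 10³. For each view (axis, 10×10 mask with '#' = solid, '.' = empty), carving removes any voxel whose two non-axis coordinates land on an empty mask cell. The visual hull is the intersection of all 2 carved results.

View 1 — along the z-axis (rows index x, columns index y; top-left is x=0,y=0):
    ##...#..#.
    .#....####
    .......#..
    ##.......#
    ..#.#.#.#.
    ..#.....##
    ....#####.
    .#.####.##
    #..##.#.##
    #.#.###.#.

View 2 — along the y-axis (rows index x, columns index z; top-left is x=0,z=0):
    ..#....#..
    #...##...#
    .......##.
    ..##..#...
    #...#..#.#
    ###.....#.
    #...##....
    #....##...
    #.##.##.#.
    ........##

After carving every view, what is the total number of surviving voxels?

initial block: 10^3 = 1000
after view 1 [z-axis, 44 of 100 cells solid] → remaining = 440
after view 2 [y-axis, 33 of 100 cells solid] → remaining = 151

|visual hull| = 151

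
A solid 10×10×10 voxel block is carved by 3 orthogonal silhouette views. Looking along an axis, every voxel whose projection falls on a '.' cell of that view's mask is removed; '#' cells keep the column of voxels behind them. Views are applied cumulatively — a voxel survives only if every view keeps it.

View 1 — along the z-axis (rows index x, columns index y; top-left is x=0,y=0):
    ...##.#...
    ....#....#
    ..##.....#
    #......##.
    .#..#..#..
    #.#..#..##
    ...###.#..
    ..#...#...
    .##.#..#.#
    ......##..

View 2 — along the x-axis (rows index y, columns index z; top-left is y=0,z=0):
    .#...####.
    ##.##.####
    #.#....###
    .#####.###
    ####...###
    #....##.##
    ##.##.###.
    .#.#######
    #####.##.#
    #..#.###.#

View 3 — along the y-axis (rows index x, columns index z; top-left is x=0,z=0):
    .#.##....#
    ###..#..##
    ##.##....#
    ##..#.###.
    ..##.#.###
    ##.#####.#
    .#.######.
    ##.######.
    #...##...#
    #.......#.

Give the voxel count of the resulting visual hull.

remaining voxels: 125

before carving: 1000 voxels (10×10×10)
[1] z-view keeps 32 columns → grid now 320
[2] x-view keeps 67 columns → grid now 216
[3] y-view keeps 56 columns → grid now 125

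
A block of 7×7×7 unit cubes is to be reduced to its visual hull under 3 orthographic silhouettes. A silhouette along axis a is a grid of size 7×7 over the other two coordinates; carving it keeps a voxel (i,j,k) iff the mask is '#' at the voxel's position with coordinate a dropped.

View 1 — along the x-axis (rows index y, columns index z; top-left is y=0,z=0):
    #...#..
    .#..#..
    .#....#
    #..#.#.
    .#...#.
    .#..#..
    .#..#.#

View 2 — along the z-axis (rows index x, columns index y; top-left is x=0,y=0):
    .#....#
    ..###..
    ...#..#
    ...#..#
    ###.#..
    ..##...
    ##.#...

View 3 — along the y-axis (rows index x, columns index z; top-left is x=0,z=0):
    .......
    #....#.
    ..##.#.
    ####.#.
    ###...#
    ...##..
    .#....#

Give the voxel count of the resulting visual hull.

16 voxels

start: 7×7×7 = 343 voxels
carve view 1 (along x, YZ-mask fill 16/49): 112 voxels remain
carve view 2 (along z, XY-mask fill 18/49): 44 voxels remain
carve view 3 (along y, XZ-mask fill 18/49): 16 voxels remain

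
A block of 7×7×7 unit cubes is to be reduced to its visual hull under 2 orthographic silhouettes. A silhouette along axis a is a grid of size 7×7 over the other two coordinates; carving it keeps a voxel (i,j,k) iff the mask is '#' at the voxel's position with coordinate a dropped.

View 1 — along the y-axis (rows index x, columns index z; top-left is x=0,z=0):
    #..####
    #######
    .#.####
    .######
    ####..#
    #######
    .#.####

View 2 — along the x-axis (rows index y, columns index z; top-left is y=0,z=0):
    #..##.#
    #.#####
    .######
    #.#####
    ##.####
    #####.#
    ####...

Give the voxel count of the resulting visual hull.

remaining voxels: 219

initial block: 7^3 = 343
step 1: project along y, AND mask (40/49) → |grid| = 280
step 2: project along x, AND mask (38/49) → |grid| = 219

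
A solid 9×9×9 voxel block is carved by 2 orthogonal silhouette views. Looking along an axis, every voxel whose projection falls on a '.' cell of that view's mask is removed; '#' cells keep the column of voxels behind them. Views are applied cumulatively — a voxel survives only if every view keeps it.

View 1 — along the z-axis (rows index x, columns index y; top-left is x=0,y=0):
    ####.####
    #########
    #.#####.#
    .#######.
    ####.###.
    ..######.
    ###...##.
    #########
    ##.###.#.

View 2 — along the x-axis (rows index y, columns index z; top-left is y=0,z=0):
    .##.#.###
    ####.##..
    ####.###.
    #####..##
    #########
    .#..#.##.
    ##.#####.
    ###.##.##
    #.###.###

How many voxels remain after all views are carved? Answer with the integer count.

|visual hull| = 422

before carving: 729 voxels (9×9×9)
  1. axis=2 (XY plane), |mask|=64  ⇒  voxels=576
  2. axis=0 (YZ plane), |mask|=60  ⇒  voxels=422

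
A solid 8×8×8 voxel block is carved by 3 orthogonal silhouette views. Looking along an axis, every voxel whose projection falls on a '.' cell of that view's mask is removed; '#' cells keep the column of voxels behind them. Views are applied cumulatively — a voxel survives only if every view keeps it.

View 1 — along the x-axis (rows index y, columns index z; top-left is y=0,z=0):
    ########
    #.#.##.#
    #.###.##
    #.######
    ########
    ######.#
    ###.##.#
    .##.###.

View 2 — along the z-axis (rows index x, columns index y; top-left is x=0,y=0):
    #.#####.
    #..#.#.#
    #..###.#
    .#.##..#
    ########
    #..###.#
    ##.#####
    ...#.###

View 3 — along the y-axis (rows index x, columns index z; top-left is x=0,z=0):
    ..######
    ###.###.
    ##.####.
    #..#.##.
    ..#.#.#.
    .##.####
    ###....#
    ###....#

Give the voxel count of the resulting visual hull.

start: 8×8×8 = 512 voxels
step 1: project along x, AND mask (52/64) → |grid| = 416
step 2: project along z, AND mask (43/64) → |grid| = 287
step 3: project along y, AND mask (39/64) → |grid| = 176

voxel count = 176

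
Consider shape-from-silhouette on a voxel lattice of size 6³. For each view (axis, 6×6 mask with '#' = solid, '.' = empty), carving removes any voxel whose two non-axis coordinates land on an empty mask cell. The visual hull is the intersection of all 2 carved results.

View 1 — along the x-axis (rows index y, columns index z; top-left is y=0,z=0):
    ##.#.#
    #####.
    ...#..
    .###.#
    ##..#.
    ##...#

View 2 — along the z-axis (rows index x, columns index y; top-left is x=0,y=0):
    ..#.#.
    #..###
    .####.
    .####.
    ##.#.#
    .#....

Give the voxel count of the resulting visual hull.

65 voxels

before carving: 216 voxels (6×6×6)
V1 x: intersect with YZ mask (20 set) -- 120 left
V2 z: intersect with XY mask (19 set) -- 65 left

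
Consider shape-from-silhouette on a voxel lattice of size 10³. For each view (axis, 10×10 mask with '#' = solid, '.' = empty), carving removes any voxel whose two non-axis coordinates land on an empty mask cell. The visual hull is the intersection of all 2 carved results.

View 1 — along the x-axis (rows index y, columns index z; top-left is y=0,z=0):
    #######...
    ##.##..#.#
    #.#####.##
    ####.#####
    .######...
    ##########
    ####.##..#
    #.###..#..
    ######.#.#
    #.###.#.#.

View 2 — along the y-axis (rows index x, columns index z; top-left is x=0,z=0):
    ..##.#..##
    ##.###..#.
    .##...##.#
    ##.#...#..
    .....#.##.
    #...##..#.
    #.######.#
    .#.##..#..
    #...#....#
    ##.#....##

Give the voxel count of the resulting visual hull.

start: 10×10×10 = 1000 voxels
V1 x: intersect with YZ mask (72 set) -- 720 left
V2 y: intersect with XZ mask (47 set) -- 340 left

voxel count = 340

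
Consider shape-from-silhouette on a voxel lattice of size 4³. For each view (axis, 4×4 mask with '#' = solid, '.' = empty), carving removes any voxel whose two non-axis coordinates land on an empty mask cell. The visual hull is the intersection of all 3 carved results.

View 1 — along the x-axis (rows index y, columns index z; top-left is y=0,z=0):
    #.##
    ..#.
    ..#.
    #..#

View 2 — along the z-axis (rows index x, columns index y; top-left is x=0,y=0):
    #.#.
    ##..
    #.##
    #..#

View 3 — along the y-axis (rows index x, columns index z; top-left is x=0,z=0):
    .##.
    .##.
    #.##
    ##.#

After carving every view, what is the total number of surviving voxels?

remaining voxels: 14

start: 4×4×4 = 64 voxels
V1 x: intersect with YZ mask (7 set) -- 28 left
V2 z: intersect with XY mask (9 set) -- 19 left
V3 y: intersect with XZ mask (10 set) -- 14 left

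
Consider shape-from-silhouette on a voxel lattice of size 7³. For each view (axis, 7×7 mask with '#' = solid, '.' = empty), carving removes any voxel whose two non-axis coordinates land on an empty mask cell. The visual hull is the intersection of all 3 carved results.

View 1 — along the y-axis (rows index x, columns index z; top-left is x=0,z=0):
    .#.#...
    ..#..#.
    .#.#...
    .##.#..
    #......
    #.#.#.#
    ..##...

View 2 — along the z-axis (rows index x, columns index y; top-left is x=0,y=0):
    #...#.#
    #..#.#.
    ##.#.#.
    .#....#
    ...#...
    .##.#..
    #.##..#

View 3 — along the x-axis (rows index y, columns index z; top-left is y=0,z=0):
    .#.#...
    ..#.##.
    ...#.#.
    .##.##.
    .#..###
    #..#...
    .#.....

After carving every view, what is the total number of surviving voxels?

full grid |V| = 343
carve view 1 (along y, XZ-mask fill 16/49): 112 voxels remain
carve view 2 (along z, XY-mask fill 20/49): 47 voxels remain
carve view 3 (along x, YZ-mask fill 18/49): 20 voxels remain

|visual hull| = 20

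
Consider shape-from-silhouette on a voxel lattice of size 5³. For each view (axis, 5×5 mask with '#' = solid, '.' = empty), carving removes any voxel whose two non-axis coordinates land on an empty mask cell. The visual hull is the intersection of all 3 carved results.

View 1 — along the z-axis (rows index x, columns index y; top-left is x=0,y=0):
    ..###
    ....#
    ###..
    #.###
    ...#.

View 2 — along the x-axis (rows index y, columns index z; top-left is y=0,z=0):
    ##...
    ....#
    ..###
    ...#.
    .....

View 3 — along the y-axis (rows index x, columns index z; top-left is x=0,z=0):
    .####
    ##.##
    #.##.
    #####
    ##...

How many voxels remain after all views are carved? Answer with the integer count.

remaining voxels: 13

start: 5×5×5 = 125 voxels
step 1: project along z, AND mask (12/25) → |grid| = 60
step 2: project along x, AND mask (7/25) → |grid| = 17
step 3: project along y, AND mask (18/25) → |grid| = 13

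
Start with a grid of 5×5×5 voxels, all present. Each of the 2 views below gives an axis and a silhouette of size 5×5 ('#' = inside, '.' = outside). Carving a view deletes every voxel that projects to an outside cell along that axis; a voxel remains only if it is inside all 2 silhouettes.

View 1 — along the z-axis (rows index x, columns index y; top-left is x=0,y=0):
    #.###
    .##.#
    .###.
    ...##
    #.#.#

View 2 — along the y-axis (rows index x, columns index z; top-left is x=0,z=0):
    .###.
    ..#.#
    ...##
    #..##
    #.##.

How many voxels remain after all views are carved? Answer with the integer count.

voxel count = 39

initial block: 5^3 = 125
  1. axis=2 (XY plane), |mask|=15  ⇒  voxels=75
  2. axis=1 (XZ plane), |mask|=13  ⇒  voxels=39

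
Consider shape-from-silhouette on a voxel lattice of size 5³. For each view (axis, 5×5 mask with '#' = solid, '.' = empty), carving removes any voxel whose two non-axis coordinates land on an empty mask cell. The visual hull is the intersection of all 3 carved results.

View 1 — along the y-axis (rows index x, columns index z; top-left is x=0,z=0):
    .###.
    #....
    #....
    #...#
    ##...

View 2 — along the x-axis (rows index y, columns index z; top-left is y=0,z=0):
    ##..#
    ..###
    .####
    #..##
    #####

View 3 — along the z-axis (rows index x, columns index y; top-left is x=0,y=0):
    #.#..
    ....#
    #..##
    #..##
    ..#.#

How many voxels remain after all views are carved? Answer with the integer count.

start: 5×5×5 = 125 voxels
carve view 1 (along y, XZ-mask fill 9/25): 45 voxels remain
carve view 2 (along x, YZ-mask fill 18/25): 30 voxels remain
carve view 3 (along z, XY-mask fill 11/25): 17 voxels remain

17 voxels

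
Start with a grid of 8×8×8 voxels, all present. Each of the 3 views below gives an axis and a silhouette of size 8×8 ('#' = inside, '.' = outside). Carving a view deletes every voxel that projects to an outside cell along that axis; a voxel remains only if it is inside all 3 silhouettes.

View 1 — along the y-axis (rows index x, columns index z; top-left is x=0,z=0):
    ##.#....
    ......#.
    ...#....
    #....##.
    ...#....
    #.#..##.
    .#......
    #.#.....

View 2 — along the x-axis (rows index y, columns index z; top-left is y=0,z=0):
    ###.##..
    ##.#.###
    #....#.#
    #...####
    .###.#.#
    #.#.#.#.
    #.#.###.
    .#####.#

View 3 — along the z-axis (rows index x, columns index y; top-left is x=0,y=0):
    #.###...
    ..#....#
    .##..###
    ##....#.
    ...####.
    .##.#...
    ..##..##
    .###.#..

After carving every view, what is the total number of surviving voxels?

full grid |V| = 512
step 1: project along y, AND mask (16/64) → |grid| = 128
step 2: project along x, AND mask (39/64) → |grid| = 77
step 3: project along z, AND mask (29/64) → |grid| = 30

30 voxels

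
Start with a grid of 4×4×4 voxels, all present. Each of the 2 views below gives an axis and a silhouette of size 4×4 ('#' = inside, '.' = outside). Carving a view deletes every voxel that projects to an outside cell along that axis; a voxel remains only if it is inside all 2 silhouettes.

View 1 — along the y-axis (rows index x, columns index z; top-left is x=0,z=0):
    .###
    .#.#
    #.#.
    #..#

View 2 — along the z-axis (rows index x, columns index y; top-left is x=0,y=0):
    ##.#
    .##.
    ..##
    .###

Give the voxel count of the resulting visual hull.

|visual hull| = 23

initial block: 4^3 = 64
  1. axis=1 (XZ plane), |mask|=9  ⇒  voxels=36
  2. axis=2 (XY plane), |mask|=10  ⇒  voxels=23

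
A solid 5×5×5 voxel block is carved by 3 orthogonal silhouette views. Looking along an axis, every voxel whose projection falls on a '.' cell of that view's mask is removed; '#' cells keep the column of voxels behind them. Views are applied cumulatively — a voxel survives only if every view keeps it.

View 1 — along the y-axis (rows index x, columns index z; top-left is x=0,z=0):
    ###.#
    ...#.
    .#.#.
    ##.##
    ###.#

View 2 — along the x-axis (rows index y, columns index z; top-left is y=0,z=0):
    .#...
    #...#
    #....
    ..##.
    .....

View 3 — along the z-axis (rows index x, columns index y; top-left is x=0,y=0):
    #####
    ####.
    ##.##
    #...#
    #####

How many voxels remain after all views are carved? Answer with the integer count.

full grid |V| = 125
  1. axis=1 (XZ plane), |mask|=15  ⇒  voxels=75
  2. axis=0 (YZ plane), |mask|=6  ⇒  voxels=18
  3. axis=2 (XY plane), |mask|=20  ⇒  voxels=14

voxel count = 14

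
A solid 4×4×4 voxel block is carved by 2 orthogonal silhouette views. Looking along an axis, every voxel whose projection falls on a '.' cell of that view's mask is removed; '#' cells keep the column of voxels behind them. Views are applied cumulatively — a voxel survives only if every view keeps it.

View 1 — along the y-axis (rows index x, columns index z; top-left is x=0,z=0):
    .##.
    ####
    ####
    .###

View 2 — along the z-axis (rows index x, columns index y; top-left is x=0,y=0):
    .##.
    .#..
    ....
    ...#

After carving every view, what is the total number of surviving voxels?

full grid |V| = 64
V1 y: intersect with XZ mask (13 set) -- 52 left
V2 z: intersect with XY mask (4 set) -- 11 left

voxel count = 11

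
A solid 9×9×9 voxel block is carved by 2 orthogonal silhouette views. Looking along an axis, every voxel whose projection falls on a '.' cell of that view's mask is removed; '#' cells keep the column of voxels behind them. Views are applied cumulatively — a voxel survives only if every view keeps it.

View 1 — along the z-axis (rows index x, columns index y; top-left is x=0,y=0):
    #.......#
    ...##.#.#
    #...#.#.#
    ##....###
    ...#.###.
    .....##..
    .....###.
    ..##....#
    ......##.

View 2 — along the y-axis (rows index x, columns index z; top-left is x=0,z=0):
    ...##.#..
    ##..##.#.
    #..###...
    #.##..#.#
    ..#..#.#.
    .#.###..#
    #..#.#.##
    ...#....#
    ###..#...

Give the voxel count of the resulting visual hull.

voxel count = 118

full grid |V| = 729
after view 1 [z-axis, 29 of 81 cells solid] → remaining = 261
after view 2 [y-axis, 36 of 81 cells solid] → remaining = 118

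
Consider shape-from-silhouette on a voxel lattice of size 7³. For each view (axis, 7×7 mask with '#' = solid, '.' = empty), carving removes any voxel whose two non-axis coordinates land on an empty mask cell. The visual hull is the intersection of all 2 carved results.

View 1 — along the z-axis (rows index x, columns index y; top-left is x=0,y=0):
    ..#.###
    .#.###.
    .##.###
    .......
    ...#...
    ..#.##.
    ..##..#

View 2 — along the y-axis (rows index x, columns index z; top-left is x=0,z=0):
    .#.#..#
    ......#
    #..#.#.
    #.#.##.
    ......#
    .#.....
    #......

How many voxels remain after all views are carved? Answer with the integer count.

remaining voxels: 38

start: 7×7×7 = 343 voxels
after view 1 [z-axis, 20 of 49 cells solid] → remaining = 140
after view 2 [y-axis, 14 of 49 cells solid] → remaining = 38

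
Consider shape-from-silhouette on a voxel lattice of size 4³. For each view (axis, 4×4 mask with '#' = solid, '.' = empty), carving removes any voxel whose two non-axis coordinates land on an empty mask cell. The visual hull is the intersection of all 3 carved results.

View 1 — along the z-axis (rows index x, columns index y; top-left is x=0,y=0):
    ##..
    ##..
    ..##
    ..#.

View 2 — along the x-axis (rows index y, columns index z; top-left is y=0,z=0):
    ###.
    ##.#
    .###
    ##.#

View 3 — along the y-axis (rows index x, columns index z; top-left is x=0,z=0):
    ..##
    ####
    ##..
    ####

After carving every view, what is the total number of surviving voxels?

initial block: 4^3 = 64
step 1: project along z, AND mask (7/16) → |grid| = 28
step 2: project along x, AND mask (12/16) → |grid| = 21
step 3: project along y, AND mask (12/16) → |grid| = 14

|visual hull| = 14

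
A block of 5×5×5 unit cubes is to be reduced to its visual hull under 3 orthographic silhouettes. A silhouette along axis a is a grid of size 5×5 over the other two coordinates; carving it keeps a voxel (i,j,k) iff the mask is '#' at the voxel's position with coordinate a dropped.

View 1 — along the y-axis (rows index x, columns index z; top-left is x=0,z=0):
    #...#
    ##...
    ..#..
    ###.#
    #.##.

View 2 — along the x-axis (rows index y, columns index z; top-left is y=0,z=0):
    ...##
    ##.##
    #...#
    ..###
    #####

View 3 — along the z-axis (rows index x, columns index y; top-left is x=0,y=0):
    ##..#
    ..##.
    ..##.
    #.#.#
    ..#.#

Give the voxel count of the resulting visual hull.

18 voxels

initial block: 5^3 = 125
carve view 1 (along y, XZ-mask fill 12/25): 60 voxels remain
carve view 2 (along x, YZ-mask fill 16/25): 36 voxels remain
carve view 3 (along z, XY-mask fill 12/25): 18 voxels remain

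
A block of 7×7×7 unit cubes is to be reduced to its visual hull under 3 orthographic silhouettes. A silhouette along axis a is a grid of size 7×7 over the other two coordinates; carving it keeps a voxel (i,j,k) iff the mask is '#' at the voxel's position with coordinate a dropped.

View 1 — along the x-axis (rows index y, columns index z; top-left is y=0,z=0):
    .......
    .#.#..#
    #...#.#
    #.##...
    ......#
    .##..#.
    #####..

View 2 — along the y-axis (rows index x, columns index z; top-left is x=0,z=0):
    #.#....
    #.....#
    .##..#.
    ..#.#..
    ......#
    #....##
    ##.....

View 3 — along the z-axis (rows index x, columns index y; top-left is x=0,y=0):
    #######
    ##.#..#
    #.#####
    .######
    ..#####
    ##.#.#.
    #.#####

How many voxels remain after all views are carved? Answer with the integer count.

initial block: 7^3 = 343
step 1: project along x, AND mask (18/49) → |grid| = 126
step 2: project along y, AND mask (15/49) → |grid| = 40
step 3: project along z, AND mask (38/49) → |grid| = 30

remaining voxels: 30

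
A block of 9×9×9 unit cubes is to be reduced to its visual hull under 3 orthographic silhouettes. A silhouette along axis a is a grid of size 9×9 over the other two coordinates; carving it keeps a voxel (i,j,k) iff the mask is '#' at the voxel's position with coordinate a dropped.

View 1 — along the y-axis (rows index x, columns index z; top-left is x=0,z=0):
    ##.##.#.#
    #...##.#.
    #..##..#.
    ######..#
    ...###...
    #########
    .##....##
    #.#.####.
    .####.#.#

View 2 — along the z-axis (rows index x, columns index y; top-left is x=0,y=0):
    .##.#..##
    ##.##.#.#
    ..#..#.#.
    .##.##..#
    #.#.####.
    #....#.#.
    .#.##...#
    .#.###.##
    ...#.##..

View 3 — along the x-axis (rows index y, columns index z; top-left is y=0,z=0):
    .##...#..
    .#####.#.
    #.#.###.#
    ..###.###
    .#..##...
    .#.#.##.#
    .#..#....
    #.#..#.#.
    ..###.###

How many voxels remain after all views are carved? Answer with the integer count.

voxel count = 111

full grid |V| = 729
after view 1 [y-axis, 49 of 81 cells solid] → remaining = 441
after view 2 [z-axis, 41 of 81 cells solid] → remaining = 216
after view 3 [x-axis, 41 of 81 cells solid] → remaining = 111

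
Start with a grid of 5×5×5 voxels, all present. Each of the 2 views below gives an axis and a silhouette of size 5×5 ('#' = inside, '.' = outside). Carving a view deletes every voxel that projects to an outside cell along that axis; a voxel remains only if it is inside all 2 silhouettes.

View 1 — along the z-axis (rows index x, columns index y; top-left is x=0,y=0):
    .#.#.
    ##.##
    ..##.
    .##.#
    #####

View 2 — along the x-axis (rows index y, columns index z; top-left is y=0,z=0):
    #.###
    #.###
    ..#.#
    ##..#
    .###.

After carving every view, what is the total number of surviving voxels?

voxel count = 51

before carving: 125 voxels (5×5×5)
after view 1 [z-axis, 16 of 25 cells solid] → remaining = 80
after view 2 [x-axis, 16 of 25 cells solid] → remaining = 51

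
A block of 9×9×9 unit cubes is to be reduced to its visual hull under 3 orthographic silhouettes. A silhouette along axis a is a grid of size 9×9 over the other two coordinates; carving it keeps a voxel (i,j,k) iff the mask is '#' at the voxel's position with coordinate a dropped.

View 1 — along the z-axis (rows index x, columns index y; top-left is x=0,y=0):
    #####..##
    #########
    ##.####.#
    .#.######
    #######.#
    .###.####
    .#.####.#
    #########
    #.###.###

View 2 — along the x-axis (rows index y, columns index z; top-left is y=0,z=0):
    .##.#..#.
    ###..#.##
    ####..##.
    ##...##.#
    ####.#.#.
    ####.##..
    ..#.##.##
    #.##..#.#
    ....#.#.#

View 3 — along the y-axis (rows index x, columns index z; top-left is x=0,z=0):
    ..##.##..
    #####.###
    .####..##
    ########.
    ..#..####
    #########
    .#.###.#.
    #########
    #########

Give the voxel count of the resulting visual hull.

start: 9×9×9 = 729 voxels
after view 1 [z-axis, 67 of 81 cells solid] → remaining = 603
after view 2 [x-axis, 46 of 81 cells solid] → remaining = 340
after view 3 [y-axis, 63 of 81 cells solid] → remaining = 266

266 voxels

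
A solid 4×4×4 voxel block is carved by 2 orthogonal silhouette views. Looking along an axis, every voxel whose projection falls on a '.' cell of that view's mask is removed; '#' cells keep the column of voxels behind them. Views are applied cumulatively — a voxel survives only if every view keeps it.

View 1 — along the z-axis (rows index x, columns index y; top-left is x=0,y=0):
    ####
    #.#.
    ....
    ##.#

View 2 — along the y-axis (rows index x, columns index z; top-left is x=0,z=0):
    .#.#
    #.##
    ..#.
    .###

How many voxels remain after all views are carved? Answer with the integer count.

before carving: 64 voxels (4×4×4)
  1. axis=2 (XY plane), |mask|=9  ⇒  voxels=36
  2. axis=1 (XZ plane), |mask|=9  ⇒  voxels=23

remaining voxels: 23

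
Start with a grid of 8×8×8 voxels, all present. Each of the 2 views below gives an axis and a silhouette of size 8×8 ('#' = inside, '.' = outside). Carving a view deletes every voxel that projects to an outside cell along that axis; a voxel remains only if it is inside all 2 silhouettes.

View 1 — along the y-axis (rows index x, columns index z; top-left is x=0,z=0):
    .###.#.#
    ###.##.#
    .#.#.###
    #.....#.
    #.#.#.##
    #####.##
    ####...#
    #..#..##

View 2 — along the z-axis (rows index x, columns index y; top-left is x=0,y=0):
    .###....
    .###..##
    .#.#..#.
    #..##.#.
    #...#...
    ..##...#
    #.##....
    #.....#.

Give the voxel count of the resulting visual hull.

voxel count = 122

initial block: 8^3 = 512
carve view 1 (along y, XZ-mask fill 39/64): 312 voxels remain
carve view 2 (along z, XY-mask fill 25/64): 122 voxels remain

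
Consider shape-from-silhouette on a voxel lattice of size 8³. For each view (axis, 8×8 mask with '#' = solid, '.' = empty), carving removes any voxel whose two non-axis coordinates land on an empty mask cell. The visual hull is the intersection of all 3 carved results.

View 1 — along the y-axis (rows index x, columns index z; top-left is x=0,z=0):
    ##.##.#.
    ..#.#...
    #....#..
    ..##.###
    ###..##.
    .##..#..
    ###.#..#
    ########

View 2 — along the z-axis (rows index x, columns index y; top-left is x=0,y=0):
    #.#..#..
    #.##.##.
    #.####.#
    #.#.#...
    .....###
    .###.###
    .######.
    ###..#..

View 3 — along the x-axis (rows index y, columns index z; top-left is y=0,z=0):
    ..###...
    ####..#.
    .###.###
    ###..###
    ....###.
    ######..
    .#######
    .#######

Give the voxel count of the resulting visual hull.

voxel count = 101

before carving: 512 voxels (8×8×8)
step 1: project along y, AND mask (35/64) → |grid| = 280
step 2: project along z, AND mask (36/64) → |grid| = 147
step 3: project along x, AND mask (43/64) → |grid| = 101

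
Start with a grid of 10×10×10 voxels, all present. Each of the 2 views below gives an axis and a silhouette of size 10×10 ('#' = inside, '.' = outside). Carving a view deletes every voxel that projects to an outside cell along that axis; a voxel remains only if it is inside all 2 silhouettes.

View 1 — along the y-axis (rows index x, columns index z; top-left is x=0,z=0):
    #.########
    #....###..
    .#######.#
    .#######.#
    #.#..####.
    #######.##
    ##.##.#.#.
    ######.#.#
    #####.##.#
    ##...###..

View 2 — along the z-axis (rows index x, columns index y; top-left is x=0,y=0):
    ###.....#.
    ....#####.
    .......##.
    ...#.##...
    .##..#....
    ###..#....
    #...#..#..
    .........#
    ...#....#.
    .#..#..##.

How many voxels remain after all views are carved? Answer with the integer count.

|visual hull| = 212

initial block: 10^3 = 1000
after view 1 [y-axis, 71 of 100 cells solid] → remaining = 710
after view 2 [z-axis, 31 of 100 cells solid] → remaining = 212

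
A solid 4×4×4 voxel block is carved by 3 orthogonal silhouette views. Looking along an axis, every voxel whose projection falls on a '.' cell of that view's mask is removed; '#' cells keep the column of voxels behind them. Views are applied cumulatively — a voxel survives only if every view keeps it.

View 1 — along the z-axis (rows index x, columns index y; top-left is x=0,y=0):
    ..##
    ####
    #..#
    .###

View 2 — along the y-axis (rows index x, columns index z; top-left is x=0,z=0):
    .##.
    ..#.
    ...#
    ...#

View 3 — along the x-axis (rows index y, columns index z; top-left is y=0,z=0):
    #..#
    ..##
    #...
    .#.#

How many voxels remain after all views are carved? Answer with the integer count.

|visual hull| = 6

initial block: 4^3 = 64
carve view 1 (along z, XY-mask fill 11/16): 44 voxels remain
carve view 2 (along y, XZ-mask fill 5/16): 13 voxels remain
carve view 3 (along x, YZ-mask fill 7/16): 6 voxels remain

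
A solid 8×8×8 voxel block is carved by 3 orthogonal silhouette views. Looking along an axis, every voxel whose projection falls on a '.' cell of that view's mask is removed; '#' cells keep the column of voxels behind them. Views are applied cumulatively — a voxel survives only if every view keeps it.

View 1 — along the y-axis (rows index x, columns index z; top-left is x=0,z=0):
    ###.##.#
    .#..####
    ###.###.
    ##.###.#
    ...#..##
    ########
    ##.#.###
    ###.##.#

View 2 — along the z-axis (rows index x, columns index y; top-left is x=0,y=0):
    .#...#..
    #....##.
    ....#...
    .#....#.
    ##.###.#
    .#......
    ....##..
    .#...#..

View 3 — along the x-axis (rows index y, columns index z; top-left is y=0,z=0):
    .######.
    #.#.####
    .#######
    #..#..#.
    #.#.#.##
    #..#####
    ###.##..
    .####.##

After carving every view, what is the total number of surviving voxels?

remaining voxels: 69

before carving: 512 voxels (8×8×8)
  1. axis=1 (XZ plane), |mask|=46  ⇒  voxels=368
  2. axis=2 (XY plane), |mask|=19  ⇒  voxels=95
  3. axis=0 (YZ plane), |mask|=44  ⇒  voxels=69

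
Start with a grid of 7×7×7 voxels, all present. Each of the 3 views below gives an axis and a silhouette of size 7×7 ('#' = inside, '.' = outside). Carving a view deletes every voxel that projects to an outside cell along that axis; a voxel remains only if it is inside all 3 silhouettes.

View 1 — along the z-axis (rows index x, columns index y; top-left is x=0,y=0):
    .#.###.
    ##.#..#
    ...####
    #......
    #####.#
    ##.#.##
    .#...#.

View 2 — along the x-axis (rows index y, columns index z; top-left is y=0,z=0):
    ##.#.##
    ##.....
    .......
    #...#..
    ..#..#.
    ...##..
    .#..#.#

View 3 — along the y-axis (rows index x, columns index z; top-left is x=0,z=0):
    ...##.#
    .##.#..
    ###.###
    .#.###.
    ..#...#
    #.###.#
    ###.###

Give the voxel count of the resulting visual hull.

full grid |V| = 343
after view 1 [z-axis, 26 of 49 cells solid] → remaining = 182
after view 2 [x-axis, 16 of 49 cells solid] → remaining = 66
after view 3 [y-axis, 29 of 49 cells solid] → remaining = 35

voxel count = 35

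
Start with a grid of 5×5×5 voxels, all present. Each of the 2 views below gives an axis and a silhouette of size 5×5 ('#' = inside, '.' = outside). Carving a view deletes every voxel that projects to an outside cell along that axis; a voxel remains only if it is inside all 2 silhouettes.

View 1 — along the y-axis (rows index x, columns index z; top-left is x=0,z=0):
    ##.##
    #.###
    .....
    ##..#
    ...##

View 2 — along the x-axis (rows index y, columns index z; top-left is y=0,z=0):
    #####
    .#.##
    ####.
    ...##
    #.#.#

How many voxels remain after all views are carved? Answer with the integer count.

before carving: 125 voxels (5×5×5)
after view 1 [y-axis, 13 of 25 cells solid] → remaining = 65
after view 2 [x-axis, 17 of 25 cells solid] → remaining = 46

remaining voxels: 46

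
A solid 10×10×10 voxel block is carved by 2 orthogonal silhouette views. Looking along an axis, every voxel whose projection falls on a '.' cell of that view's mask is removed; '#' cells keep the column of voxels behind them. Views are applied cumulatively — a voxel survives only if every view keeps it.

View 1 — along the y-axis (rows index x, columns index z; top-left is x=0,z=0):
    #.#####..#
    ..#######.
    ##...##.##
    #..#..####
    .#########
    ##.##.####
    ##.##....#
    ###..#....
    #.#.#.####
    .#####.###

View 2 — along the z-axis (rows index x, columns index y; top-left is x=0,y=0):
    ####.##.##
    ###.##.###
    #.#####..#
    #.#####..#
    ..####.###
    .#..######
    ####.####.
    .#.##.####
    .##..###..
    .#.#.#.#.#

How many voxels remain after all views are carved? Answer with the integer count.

start: 10×10×10 = 1000 voxels
step 1: project along y, AND mask (67/100) → |grid| = 670
step 2: project along z, AND mask (69/100) → |grid| = 458

|visual hull| = 458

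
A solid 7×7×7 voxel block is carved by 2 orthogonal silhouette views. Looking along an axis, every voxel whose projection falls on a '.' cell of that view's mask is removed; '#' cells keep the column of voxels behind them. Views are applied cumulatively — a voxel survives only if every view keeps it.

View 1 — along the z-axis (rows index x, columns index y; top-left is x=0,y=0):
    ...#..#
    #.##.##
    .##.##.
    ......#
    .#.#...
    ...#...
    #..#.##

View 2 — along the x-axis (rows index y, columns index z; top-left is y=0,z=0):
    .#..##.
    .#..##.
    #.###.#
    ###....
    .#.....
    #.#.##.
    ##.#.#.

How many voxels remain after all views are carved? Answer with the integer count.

full grid |V| = 343
after view 1 [z-axis, 19 of 49 cells solid] → remaining = 133
after view 2 [x-axis, 23 of 49 cells solid] → remaining = 66

voxel count = 66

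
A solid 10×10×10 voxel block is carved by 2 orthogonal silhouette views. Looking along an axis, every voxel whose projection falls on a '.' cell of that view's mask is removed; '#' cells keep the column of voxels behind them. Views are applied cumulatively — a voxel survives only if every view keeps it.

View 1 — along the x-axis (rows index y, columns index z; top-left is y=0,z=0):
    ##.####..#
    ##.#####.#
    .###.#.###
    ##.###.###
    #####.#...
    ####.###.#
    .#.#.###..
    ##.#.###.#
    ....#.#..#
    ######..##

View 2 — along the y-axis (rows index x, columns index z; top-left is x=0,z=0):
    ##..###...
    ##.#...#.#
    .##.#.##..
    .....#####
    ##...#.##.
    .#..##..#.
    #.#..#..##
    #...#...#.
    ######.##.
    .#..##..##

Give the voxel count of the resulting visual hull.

start: 10×10×10 = 1000 voxels
[1] x-view keeps 67 columns → grid now 670
[2] y-view keeps 50 columns → grid now 331

331 voxels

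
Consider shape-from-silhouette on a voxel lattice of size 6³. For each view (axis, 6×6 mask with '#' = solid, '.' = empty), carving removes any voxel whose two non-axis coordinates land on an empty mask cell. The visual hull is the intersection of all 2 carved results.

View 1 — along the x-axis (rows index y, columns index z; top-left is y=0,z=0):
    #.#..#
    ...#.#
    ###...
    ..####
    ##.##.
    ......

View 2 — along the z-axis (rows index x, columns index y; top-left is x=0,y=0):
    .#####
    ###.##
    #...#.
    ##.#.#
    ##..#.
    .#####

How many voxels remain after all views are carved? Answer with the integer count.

before carving: 216 voxels (6×6×6)
V1 x: intersect with YZ mask (16 set) -- 96 left
V2 z: intersect with XY mask (24 set) -- 63 left

voxel count = 63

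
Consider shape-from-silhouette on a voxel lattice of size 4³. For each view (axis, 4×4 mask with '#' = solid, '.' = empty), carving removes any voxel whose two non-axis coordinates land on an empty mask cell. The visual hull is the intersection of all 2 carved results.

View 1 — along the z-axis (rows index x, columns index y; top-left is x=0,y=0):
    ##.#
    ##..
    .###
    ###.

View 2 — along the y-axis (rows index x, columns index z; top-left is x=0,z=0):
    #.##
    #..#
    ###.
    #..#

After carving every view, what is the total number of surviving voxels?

|visual hull| = 28

before carving: 64 voxels (4×4×4)
V1 z: intersect with XY mask (11 set) -- 44 left
V2 y: intersect with XZ mask (10 set) -- 28 left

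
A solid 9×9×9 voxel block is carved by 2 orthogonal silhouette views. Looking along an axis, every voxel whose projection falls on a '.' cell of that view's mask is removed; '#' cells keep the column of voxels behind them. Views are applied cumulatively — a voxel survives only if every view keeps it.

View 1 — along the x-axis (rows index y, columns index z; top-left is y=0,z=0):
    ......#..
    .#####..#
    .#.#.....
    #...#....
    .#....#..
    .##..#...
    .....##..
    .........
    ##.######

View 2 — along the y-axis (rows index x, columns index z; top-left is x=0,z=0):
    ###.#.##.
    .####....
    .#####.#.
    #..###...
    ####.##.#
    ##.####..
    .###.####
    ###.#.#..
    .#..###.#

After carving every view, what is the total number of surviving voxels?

before carving: 729 voxels (9×9×9)
carve view 1 (along x, YZ-mask fill 26/81): 234 voxels remain
carve view 2 (along y, XZ-mask fill 50/81): 158 voxels remain

158 voxels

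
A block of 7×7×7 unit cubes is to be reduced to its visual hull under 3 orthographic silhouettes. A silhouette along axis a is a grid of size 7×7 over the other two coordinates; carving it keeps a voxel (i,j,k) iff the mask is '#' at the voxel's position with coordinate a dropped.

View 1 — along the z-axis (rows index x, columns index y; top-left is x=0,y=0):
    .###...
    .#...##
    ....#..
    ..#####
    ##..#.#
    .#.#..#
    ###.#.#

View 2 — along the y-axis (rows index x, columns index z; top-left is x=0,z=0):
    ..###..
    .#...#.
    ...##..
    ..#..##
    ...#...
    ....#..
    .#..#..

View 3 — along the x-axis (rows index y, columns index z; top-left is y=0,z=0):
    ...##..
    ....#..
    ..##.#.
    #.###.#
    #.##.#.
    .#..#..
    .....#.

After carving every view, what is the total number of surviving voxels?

start: 7×7×7 = 343 voxels
V1 z: intersect with XY mask (24 set) -- 168 left
V2 y: intersect with XZ mask (14 set) -- 49 left
V3 x: intersect with YZ mask (18 set) -- 22 left

22 voxels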